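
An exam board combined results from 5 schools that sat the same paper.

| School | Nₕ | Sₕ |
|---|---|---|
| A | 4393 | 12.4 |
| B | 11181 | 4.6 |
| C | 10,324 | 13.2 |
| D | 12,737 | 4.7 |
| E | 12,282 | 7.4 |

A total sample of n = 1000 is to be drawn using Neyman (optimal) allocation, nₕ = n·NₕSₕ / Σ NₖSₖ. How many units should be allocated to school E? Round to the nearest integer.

Σ NₕSₕ = 4393·12.4 + 11181·4.6 + 10324·13.2 + 12737·4.7 + 12282·7.4 = 392933.3.
Share for E: 90886.8/392933.3 = 0.23130.
n_E = 1000 × 0.23130 = 231.303... → 231.

231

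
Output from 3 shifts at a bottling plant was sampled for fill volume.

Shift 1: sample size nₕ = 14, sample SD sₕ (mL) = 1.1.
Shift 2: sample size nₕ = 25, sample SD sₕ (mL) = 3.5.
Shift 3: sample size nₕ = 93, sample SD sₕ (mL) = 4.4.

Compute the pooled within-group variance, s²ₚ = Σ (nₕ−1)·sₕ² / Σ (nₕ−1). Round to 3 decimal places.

Degrees of freedom: 13 + 24 + 92 = 129.
Σ(nₕ−1)sₕ² = 13·1.21 + 24·12.25 + 92·19.36 = 2090.85.
s²ₚ = 2090.85 / 129 = 16.20814... → 16.208.

16.208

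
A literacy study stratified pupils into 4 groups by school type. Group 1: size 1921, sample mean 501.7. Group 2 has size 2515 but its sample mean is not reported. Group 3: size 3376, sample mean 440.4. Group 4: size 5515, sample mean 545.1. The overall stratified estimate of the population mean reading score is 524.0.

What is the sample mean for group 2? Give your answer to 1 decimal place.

Σ Nₕx̄ₕ = N·μ, so 2515·x̄_2 = 13327·524.0 − (1921·501.7 + 3376·440.4 + 5515·545.1).
= 6983348 − 5456782.6 = 1526565.4.
x̄_2 = 1526565.4 / 2515 = 606.984... → 607.0.

607.0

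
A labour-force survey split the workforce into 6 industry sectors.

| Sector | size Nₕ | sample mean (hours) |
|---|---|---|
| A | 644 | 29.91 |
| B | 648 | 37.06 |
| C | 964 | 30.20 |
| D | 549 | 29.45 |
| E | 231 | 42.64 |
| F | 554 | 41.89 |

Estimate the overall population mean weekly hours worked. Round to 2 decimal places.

x̄_st = (Σ Nₕx̄ₕ) / (Σ Nₕ) = (644·29.91 + 648·37.06 + 964·30.20 + 549·29.45 + 231·42.64 + 554·41.89) / 3590
= 121614.67 / 3590 = 33.8760... → 33.88.

33.88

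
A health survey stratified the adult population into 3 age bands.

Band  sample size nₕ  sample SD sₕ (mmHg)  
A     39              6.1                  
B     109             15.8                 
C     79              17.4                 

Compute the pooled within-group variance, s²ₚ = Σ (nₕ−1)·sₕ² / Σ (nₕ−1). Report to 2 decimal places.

232.10

Degrees of freedom: 38 + 108 + 78 = 224.
Σ(nₕ−1)sₕ² = 38·37.21 + 108·249.64 + 78·302.76 = 51990.38.
s²ₚ = 51990.38 / 224 = 232.0999... → 232.10.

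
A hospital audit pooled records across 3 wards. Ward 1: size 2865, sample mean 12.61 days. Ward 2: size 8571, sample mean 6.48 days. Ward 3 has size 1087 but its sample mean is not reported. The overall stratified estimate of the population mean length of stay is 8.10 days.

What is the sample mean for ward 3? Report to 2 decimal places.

8.99

Σ Nₕx̄ₕ = N·μ, so 1087·x̄_3 = 12523·8.10 − (2865·12.61 + 8571·6.48).
= 101436.3 − 91667.73 = 9768.57.
x̄_3 = 9768.57 / 1087 = 8.9867... → 8.99.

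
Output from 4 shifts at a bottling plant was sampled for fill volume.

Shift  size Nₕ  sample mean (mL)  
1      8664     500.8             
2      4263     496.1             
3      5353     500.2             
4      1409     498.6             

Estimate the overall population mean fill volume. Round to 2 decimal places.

x̄_st = (Σ Nₕx̄ₕ) / (Σ Nₕ) = (8664·500.8 + 4263·496.1 + 5353·500.2 + 1409·498.6) / 19689
= 9833903.5 / 19689 = 499.4618... → 499.46.

499.46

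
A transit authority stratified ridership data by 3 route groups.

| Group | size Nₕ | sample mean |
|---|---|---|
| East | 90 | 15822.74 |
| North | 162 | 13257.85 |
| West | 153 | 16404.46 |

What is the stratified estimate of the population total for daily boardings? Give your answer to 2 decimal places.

Estimate total by summing Nₕ·x̄ₕ over strata.
90·15822.74 + 162·13257.85 + 153·16404.46 = 1424046.6 + 2147771.7 + 2509882.38 = 6081700.68.

6081700.68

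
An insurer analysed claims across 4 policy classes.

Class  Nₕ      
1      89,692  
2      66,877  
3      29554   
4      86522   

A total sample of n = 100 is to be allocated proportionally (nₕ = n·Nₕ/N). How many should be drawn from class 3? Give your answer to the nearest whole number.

Share of class 3 = 29554/272645 = 0.10840.
Allocate 100 × 0.10840 = 10.840... → 11.

11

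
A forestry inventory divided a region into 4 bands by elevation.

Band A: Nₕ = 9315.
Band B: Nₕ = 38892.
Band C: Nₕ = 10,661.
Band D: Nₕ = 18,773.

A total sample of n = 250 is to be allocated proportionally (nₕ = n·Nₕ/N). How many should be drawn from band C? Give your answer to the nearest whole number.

34

Share of band C = 10661/77641 = 0.13731.
Allocate 250 × 0.13731 = 34.328... → 34.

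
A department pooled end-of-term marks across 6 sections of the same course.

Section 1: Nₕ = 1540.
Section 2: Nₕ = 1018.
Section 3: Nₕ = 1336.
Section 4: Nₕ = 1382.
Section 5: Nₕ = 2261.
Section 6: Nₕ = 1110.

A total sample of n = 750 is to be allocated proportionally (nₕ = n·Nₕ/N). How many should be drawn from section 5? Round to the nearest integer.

Share of section 5 = 2261/8647 = 0.26148.
Allocate 750 × 0.26148 = 196.108... → 196.

196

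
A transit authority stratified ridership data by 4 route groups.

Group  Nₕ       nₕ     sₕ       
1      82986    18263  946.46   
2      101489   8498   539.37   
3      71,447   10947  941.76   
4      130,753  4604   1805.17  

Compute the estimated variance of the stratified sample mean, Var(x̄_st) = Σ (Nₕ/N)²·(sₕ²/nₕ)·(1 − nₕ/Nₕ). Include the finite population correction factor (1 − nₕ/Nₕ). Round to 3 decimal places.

N = 386675. Term for each stratum: Wₕ²sₕ²/nₕ·(1−nₕ/Nₕ).
Var(x̄_st) = 1.761991 + 2.160850 + 2.342246 + 78.080788 = 84.345875 → 84.346.

84.346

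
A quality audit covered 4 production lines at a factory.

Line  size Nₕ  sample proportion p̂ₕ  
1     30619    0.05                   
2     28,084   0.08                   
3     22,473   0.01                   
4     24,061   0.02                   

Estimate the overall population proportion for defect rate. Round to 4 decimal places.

0.0426

Wₕ = Nₕ/N with N = 105237: 0.2910, 0.2669, 0.2135, 0.2286.
p̂_st = 0.2910·0.05 + 0.2669·0.08 + 0.2135·0.01 + 0.2286·0.02 ≈ 0.042605... → 0.0426.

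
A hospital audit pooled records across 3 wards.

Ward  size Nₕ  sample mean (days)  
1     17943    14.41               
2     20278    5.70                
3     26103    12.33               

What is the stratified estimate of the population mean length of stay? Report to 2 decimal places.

10.82

x̄_st = (Σ Nₕx̄ₕ) / (Σ Nₕ) = (17943·14.41 + 20278·5.70 + 26103·12.33) / 64324
= 695993.22 / 64324 = 10.8201... → 10.82.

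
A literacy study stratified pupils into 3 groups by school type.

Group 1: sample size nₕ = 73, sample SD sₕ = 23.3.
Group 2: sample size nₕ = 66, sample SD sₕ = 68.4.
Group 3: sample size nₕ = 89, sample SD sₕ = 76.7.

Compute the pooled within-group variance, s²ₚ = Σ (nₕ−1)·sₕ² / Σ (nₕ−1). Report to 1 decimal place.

Degrees of freedom: 72 + 65 + 88 = 225.
Σ(nₕ−1)sₕ² = 72·542.89 + 65·4678.56 + 88·5882.89 = 860888.8.
s²ₚ = 860888.8 / 225 = 3826.172... → 3826.2.

3826.2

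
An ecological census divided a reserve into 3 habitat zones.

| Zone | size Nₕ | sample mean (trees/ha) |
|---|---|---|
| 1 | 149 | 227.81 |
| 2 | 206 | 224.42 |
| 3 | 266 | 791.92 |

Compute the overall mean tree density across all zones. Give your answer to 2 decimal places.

N = 149 + 206 + 266 = 621.
Overall mean = Σ (Nₕ/N)·x̄ₕ — weight by population share, not a simple average.
Σ Nₕx̄ₕ = 149·227.81 + 206·224.42 + 266·791.92 = 33943.69 + 46230.52 + 210650.72 = 290824.93.
Divide by N: 290824.93 / 621 = 468.3171... → 468.32.

468.32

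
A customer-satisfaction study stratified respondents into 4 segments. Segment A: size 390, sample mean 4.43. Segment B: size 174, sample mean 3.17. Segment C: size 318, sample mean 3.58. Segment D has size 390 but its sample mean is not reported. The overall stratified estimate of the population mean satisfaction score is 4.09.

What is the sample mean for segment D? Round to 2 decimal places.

N = 390 + 174 + 318 + 390 = 1272.
Overall total = μ·N = 4.09·1272 = 5202.48.
Subtract the known strata: 390·4.43 + 174·3.17 + 318·3.58 = 3417.72.
Remaining total for segment D: 5202.48 − 3417.72 = 1784.76.
Divide by its size: 1784.76 / 390 = 4.5763... → 4.58.

4.58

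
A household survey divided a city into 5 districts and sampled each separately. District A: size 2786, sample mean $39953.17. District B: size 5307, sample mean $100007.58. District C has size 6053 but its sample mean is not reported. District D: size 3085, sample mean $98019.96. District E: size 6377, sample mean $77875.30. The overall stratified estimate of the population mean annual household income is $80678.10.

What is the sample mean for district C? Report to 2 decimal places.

N = 2786 + 5307 + 6053 + 3085 + 6377 = 23608.
Overall total = μ·N = 80678.10·23608 = 1904648584.8.
Subtract the known strata: 2786·39953.17 + 5307·100007.58 + 3085·98019.96 + 6377·77875.30 = 1441052123.38.
Remaining total for district C: 1904648584.8 − 1441052123.38 = 463596461.42.
Divide by its size: 463596461.42 / 6053 = 76589.5360... → 76589.54.

76589.54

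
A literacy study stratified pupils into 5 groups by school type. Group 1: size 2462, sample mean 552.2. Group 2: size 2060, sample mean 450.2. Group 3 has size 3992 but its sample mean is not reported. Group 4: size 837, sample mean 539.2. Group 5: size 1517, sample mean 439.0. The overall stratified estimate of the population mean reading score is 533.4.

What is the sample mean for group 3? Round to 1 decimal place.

599.4

Σ Nₕx̄ₕ = N·μ, so 3992·x̄_3 = 10868·533.4 − (2462·552.2 + 2060·450.2 + 837·539.2 + 1517·439.0).
= 5796991.2 − 3404201.8 = 2392789.4.
x̄_3 = 2392789.4 / 3992 = 599.396... → 599.4.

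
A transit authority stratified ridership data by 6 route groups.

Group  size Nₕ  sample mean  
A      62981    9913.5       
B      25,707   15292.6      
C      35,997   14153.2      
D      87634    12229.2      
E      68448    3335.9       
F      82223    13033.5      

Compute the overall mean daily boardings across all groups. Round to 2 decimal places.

N = 362990; weights Wₕ = Nₕ/N = (0.1735, 0.0708, 0.0992, 0.2414, 0.1886, 0.2265).
x̄_st = Σ Wₕ·x̄ₕ = 0.1735·9913.5 + 0.0708·15292.6 + 0.0992·14153.2 + 0.2414·12229.2 + 0.1886·3335.9 + 0.2265·13033.5 ≈ 10740.3637...
→ 10740.36.

10740.36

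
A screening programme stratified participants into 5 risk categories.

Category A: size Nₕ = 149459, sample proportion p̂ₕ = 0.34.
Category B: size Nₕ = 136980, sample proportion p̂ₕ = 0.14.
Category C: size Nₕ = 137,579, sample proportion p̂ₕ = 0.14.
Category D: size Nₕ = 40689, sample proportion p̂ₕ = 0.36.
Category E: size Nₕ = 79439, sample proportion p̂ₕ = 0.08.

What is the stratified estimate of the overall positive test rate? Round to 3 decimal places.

0.203

N = 149459 + 136980 + 137579 + 40689 + 79439 = 544146.
Overall proportion = Σ (Nₕ/N)·p̂ₕ.
Σ Nₕp̂ₕ = 50816.06 + 19177.2 + 19261.06 + 14648.04 + 6355.12 = 110257.48.
110257.48 / 544146 = 0.20262... → 0.203.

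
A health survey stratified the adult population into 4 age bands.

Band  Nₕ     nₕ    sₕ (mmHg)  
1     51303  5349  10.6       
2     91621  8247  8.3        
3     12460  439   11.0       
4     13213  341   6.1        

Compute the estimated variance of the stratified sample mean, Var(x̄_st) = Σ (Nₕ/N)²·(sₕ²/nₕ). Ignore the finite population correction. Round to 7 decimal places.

0.0065875

N = 168597. Term for each stratum: Wₕ²sₕ²/nₕ.
Var(x̄_st) = 0.0019450240 + 0.0024668944 + 0.0015054185 + 0.0006702063 = 0.0065875432 → 0.0065875.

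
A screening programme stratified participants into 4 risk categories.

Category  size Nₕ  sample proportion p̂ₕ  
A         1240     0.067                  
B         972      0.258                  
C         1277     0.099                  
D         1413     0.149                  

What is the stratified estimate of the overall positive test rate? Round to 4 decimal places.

Wₕ = Nₕ/N with N = 4902: 0.2530, 0.1983, 0.2605, 0.2882.
p̂_st = 0.2530·0.067 + 0.1983·0.258 + 0.2605·0.099 + 0.2882·0.149 ≈ 0.136845... → 0.1368.

0.1368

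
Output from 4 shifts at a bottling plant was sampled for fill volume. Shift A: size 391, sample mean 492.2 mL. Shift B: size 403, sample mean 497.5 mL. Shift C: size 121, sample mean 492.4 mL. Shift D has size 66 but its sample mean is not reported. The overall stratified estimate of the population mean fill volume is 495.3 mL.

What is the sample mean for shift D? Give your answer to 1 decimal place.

Σ Nₕx̄ₕ = N·μ, so 66·x̄_D = 981·495.3 − (391·492.2 + 403·497.5 + 121·492.4).
= 485889.3 − 452523.1 = 33366.2.
x̄_D = 33366.2 / 66 = 505.548... → 505.5.

505.5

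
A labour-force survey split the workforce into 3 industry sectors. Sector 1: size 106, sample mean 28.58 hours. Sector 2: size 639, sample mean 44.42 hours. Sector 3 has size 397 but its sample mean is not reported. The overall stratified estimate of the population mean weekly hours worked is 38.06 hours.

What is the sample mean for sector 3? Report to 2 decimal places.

N = 106 + 639 + 397 = 1142.
Overall total = μ·N = 38.06·1142 = 43464.52.
Subtract the known strata: 106·28.58 + 639·44.42 = 31413.86.
Remaining total for sector 3: 43464.52 − 31413.86 = 12050.66.
Divide by its size: 12050.66 / 397 = 30.3543... → 30.35.

30.35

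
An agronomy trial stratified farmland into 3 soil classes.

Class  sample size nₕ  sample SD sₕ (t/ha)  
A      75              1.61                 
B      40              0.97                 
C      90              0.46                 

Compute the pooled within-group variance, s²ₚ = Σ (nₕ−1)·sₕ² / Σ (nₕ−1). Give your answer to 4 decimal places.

1.2245

Degrees of freedom: 74 + 39 + 89 = 202.
Σ(nₕ−1)sₕ² = 74·2.5921 + 39·0.9409 + 89·0.2116 = 247.3429.
s²ₚ = 247.3429 / 202 = 1.224470... → 1.2245.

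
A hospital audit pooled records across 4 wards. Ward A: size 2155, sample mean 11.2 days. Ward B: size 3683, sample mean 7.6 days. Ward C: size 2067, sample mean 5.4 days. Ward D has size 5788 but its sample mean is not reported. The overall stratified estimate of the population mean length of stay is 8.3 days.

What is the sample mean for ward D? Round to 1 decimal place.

8.7

Σ Nₕx̄ₕ = N·μ, so 5788·x̄_D = 13693·8.3 − (2155·11.2 + 3683·7.6 + 2067·5.4).
= 113651.9 − 63288.6 = 50363.3.
x̄_D = 50363.3 / 5788 = 8.701... → 8.7.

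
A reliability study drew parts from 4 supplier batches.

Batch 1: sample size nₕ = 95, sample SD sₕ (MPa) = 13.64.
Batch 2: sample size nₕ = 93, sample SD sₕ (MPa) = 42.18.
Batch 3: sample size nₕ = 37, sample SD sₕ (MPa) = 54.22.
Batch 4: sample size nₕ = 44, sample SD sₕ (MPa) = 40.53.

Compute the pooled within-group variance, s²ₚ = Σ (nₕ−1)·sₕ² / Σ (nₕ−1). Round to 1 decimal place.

1349.6

Degrees of freedom: 94 + 92 + 36 + 43 = 265.
Σ(nₕ−1)sₕ² = 94·186.0496 + 92·1779.1524 + 36·2939.8084 + 43·1642.6809 = 357639.0643.
s²ₚ = 357639.0643 / 265 = 1349.581... → 1349.6.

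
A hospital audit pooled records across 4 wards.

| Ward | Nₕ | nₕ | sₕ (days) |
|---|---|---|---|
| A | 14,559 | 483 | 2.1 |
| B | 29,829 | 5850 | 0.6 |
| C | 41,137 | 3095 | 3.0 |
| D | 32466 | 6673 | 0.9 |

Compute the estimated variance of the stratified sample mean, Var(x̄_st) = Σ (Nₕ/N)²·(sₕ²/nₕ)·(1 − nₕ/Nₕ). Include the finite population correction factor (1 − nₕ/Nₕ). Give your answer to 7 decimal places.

N = 117991; Wₕ = Nₕ/N.
ward A: (14559/117991)²·2.1²/483·(1 − 483/14559) = 0.0001344016
ward B: (29829/117991)²·0.6²/5850·(1 − 5850/29829) = 0.0000031617
ward C: (41137/117991)²·3.0²/3095·(1 − 3095/41137) = 0.0003268738
ward D: (32466/117991)²·0.9²/6673·(1 − 6673/32466) = 0.0000073012
Sum = 0.0004717383 → 0.0004717.

0.0004717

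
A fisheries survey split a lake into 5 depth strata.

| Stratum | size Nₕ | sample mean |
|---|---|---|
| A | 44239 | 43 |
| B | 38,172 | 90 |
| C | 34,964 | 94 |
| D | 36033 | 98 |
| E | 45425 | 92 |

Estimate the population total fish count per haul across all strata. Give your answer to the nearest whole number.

Estimate total by summing Nₕ·x̄ₕ over strata.
44239·43 + 38172·90 + 34964·94 + 36033·98 + 45425·92 = 1902277 + 3435480 + 3286616 + 3531234 + 4179100 = 16334707.

16334707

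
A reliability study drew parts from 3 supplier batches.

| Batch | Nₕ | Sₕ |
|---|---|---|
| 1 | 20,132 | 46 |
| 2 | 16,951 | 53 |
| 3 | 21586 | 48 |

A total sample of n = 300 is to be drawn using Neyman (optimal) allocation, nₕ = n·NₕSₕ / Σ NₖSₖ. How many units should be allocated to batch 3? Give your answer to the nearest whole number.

109

1: NₕSₕ = 20132·46 = 926072
2: NₕSₕ = 16951·53 = 898403
3: NₕSₕ = 21586·48 = 1036128
Σ NₕSₕ = 2860603.
n_3 = 300·1036128/2860603 = 108.662... → 109.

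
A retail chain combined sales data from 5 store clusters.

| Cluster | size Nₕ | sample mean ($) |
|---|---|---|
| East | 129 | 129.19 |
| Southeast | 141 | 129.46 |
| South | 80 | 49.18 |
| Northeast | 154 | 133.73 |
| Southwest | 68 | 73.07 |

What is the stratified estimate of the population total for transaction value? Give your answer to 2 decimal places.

64416.95

Estimate total by summing Nₕ·x̄ₕ over strata.
129·129.19 + 141·129.46 + 80·49.18 + 154·133.73 + 68·73.07 = 16665.51 + 18253.86 + 3934.4 + 20594.42 + 4968.76 = 64416.95.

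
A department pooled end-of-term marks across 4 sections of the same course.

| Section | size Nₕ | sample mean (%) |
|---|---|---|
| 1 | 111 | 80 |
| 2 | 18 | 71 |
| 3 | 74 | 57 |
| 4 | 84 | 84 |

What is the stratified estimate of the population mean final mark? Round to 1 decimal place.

x̄_st = (Σ Nₕx̄ₕ) / (Σ Nₕ) = (111·80 + 18·71 + 74·57 + 84·84) / 287
= 21432 / 287 = 74.676... → 74.7.

74.7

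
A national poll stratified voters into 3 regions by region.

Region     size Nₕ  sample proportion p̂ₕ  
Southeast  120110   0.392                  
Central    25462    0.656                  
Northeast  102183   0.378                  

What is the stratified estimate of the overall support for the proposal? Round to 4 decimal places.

Wₕ = Nₕ/N with N = 247755: 0.4848, 0.1028, 0.4124.
p̂_st = 0.4848·0.392 + 0.1028·0.656 + 0.4124·0.378 ≈ 0.413357... → 0.4134.

0.4134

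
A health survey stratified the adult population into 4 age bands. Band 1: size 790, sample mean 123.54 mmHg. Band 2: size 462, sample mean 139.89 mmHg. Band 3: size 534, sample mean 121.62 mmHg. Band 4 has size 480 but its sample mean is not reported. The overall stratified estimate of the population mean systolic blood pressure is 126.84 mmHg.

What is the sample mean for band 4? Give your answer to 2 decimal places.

Σ Nₕx̄ₕ = N·μ, so 480·x̄_4 = 2266·126.84 − (790·123.54 + 462·139.89 + 534·121.62).
= 287419.44 − 227170.86 = 60248.58.
x̄_4 = 60248.58 / 480 = 125.5179... → 125.52.

125.52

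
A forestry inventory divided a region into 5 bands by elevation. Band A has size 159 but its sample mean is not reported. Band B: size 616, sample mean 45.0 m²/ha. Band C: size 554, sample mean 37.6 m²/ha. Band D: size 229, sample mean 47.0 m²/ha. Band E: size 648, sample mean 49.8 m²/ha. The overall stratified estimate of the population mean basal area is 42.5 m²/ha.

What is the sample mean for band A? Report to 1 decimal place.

N = 159 + 616 + 554 + 229 + 648 = 2206.
Overall total = μ·N = 42.5·2206 = 93755.
Subtract the known strata: 616·45.0 + 554·37.6 + 229·47.0 + 648·49.8 = 91583.8.
Remaining total for band A: 93755 − 91583.8 = 2171.2.
Divide by its size: 2171.2 / 159 = 13.655... → 13.7.

13.7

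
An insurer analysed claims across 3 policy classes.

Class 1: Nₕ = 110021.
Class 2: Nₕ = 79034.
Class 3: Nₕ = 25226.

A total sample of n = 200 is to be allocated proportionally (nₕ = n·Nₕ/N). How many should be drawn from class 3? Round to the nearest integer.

24

Share of class 3 = 25226/214281 = 0.11772.
Allocate 200 × 0.11772 = 23.545... → 24.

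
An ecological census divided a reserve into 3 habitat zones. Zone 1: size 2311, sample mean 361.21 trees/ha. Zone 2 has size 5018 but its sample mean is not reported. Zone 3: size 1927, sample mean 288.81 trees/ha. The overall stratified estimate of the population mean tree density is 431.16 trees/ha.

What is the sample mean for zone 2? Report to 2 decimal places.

Σ Nₕx̄ₕ = N·μ, so 5018·x̄_2 = 9256·431.16 − (2311·361.21 + 1927·288.81).
= 3990816.96 − 1391293.18 = 2599523.78.
x̄_2 = 2599523.78 / 5018 = 518.0398... → 518.04.

518.04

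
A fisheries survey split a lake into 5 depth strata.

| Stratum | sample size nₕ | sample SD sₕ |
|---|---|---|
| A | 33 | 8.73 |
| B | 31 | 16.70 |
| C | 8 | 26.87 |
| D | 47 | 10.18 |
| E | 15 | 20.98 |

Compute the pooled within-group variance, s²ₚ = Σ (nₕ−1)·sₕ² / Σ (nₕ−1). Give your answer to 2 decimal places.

207.67

A: (33−1)·8.73² = 32·76.2129 = 2438.8128
B: (31−1)·16.70² = 30·278.89 = 8366.7
C: (8−1)·26.87² = 7·721.9969 = 5053.9783
D: (47−1)·10.18² = 46·103.6324 = 4767.0904
E: (15−1)·20.98² = 14·440.1604 = 6162.2456
Numerator = 26788.8271; denominator = Σ(nₕ−1) = 129.
s²ₚ = 26788.8271/129 = 207.6653... → 207.67.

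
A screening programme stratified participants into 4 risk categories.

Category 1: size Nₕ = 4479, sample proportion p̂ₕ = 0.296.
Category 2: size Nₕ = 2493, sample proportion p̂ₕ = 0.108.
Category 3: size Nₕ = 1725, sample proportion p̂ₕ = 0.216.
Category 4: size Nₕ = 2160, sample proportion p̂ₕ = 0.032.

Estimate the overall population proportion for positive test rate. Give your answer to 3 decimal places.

Wₕ = Nₕ/N with N = 10857: 0.4125, 0.2296, 0.1589, 0.1989.
p̂_st = 0.4125·0.296 + 0.2296·0.108 + 0.1589·0.216 + 0.1989·0.032 ≈ 0.18760... → 0.188.

0.188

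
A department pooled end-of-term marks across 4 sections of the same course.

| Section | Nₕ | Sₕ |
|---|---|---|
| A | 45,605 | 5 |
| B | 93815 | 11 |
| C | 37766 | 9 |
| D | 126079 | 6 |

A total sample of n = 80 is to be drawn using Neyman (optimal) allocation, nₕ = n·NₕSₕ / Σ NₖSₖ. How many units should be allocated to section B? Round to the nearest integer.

A: NₕSₕ = 45605·5 = 228025
B: NₕSₕ = 93815·11 = 1031965
C: NₕSₕ = 37766·9 = 339894
D: NₕSₕ = 126079·6 = 756474
Σ NₕSₕ = 2356358.
n_B = 80·1031965/2356358 = 35.036... → 35.

35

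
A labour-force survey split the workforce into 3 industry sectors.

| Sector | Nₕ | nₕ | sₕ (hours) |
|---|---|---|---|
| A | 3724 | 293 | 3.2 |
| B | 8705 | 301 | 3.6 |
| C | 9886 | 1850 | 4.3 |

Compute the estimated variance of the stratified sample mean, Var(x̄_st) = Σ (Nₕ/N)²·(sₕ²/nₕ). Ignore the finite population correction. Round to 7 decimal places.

0.0094871

N = 22315. Term for each stratum: Wₕ²sₕ²/nₕ.
Var(x̄_st) = 0.0009733250 + 0.0065521265 + 0.0019616098 = 0.0094870613 → 0.0094871.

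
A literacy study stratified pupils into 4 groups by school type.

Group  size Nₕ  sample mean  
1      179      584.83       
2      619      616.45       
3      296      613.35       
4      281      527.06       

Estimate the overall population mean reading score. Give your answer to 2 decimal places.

593.40

N = 179 + 619 + 296 + 281 = 1375.
The stratified mean weights each stratum mean by its population share Nₕ/N.
Σ Nₕx̄ₕ = 179·584.83 + 619·616.45 + 296·613.35 + 281·527.06 = 104684.57 + 381582.55 + 181551.6 + 148103.86 = 815922.58.
Divide by N: 815922.58 / 1375 = 593.3982... → 593.40.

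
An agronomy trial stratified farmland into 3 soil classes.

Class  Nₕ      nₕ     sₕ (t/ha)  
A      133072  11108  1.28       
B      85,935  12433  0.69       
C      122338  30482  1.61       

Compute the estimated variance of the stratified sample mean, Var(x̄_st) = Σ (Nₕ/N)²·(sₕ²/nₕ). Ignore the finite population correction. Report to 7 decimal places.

N = 341345; Wₕ = Nₕ/N.
class A: (133072/341345)²·1.28²/11108 = 0.0000224166
class B: (85935/341345)²·0.69²/12433 = 0.0000024270
class C: (122338/341345)²·1.61²/30482 = 0.0000109231
Sum = 0.0000357667 → 0.0000358.

0.0000358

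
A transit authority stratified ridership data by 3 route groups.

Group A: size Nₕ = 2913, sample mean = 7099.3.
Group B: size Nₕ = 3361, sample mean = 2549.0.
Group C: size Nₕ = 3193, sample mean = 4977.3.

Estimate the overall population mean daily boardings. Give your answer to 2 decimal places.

4768.14

N = 9467; weights Wₕ = Nₕ/N = (0.3077, 0.3550, 0.3373).
x̄_st = Σ Wₕ·x̄ₕ = 0.3077·7099.3 + 0.3550·2549.0 + 0.3373·4977.3 ≈ 4768.1387...
→ 4768.14.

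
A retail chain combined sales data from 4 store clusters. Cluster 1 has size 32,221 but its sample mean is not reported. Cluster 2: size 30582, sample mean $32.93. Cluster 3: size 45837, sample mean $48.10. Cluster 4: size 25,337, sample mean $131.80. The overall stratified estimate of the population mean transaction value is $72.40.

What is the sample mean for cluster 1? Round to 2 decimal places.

97.72

N = 32221 + 30582 + 45837 + 25337 = 133977.
Overall total = μ·N = 72.40·133977 = 9699934.8.
Subtract the known strata: 30582·32.93 + 45837·48.10 + 25337·131.80 = 6551241.56.
Remaining total for cluster 1: 9699934.8 − 6551241.56 = 3148693.24.
Divide by its size: 3148693.24 / 32221 = 97.7218... → 97.72.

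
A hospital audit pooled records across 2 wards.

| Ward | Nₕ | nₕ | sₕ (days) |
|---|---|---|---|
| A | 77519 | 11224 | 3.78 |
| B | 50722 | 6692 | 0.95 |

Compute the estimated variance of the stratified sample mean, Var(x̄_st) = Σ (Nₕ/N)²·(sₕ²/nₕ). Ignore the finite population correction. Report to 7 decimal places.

N = 128241; Wₕ = Nₕ/N.
ward A: (77519/128241)²·3.78²/11224 = 0.0004651558
ward B: (50722/128241)²·0.95²/6692 = 0.0000210975
Sum = 0.0004862533 → 0.0004863.

0.0004863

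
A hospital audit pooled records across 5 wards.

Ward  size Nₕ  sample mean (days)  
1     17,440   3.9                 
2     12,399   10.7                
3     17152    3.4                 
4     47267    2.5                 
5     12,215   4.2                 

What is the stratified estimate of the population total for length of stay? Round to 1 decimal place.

1: 17440·3.9 = 68016
2: 12399·10.7 = 132669.3
3: 17152·3.4 = 58316.8
4: 47267·2.5 = 118167.5
5: 12215·4.2 = 51303
τ̂ = Σ Nₕx̄ₕ = 428472.6.

428472.6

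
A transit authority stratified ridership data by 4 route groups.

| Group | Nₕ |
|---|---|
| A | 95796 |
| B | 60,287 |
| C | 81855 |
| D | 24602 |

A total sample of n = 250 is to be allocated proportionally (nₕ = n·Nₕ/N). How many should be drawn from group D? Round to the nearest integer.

23

Share of group D = 24602/262540 = 0.09371.
Allocate 250 × 0.09371 = 23.427... → 23.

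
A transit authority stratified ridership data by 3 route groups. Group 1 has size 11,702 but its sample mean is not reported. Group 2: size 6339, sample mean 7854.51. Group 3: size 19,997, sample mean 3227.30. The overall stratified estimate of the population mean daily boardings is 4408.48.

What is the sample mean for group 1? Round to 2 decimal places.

N = 11702 + 6339 + 19997 = 38038.
Overall total = μ·N = 4408.48·38038 = 167689762.24.
Subtract the known strata: 6339·7854.51 + 19997·3227.30 = 114326056.99.
Remaining total for group 1: 167689762.24 − 114326056.99 = 53363705.25.
Divide by its size: 53363705.25 / 11702 = 4560.2209... → 4560.22.

4560.22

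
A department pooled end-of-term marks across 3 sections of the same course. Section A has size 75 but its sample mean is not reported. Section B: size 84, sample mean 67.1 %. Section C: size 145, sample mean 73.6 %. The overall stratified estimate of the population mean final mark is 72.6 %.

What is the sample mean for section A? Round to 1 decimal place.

76.8

N = 75 + 84 + 145 = 304.
Overall total = μ·N = 72.6·304 = 22070.4.
Subtract the known strata: 84·67.1 + 145·73.6 = 16308.4.
Remaining total for section A: 22070.4 − 16308.4 = 5762.
Divide by its size: 5762 / 75 = 76.827... → 76.8.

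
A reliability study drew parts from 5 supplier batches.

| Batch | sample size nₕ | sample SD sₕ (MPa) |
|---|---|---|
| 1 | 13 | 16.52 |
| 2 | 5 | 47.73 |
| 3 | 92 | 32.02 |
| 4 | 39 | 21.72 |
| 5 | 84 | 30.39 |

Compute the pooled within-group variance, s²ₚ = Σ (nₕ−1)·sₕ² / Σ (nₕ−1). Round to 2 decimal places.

878.38

1: (13−1)·16.52² = 12·272.9104 = 3274.9248
2: (5−1)·47.73² = 4·2278.1529 = 9112.6116
3: (92−1)·32.02² = 91·1025.2804 = 93300.5164
4: (39−1)·21.72² = 38·471.7584 = 17926.8192
5: (84−1)·30.39² = 83·923.5521 = 76654.8243
Numerator = 200269.6963; denominator = Σ(nₕ−1) = 228.
s²ₚ = 200269.6963/228 = 878.3759... → 878.38.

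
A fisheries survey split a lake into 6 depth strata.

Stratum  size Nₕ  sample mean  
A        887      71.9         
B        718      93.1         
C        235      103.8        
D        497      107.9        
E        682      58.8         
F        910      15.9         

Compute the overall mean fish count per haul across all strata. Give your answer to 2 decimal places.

66.99

N = 887 + 718 + 235 + 497 + 682 + 910 = 3929.
Overall mean = Σ (Nₕ/N)·x̄ₕ — weight by population share, not a simple average.
Σ Nₕx̄ₕ = 887·71.9 + 718·93.1 + 235·103.8 + 497·107.9 + 682·58.8 + 910·15.9 = 63775.3 + 66845.8 + 24393 + 53626.3 + 40101.6 + 14469 = 263211.
Divide by N: 263211 / 3929 = 66.9919... → 66.99.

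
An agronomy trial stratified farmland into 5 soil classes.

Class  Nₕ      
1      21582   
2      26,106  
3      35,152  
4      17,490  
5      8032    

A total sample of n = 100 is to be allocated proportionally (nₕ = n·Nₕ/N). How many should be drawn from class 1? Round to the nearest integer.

N = 21582 + 26106 + 35152 + 17490 + 8032 = 108362.
n_1 = 100·21582/108362 = 19.917... → 20.

20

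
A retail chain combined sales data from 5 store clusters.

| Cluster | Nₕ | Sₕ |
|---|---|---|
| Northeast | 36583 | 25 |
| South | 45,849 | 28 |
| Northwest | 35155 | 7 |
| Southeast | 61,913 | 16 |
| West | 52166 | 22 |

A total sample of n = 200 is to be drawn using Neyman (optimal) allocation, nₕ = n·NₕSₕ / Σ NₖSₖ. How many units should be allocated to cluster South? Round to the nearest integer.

Σ NₕSₕ = 36583·25 + 45849·28 + 35155·7 + 61913·16 + 52166·22 = 4582692.
Share for South: 1283772/4582692 = 0.28013.
n_South = 200 × 0.28013 = 56.027... → 56.

56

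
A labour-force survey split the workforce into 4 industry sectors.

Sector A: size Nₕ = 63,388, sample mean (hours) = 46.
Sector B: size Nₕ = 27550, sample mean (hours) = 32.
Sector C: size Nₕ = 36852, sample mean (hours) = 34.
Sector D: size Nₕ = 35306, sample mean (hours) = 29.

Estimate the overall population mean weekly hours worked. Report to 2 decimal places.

N = 163096; weights Wₕ = Nₕ/N = (0.3887, 0.1689, 0.2260, 0.2165).
x̄_st = Σ Wₕ·x̄ₕ = 0.3887·46 + 0.1689·32 + 0.2260·34 + 0.2165·29 ≈ 37.2436...
→ 37.24.

37.24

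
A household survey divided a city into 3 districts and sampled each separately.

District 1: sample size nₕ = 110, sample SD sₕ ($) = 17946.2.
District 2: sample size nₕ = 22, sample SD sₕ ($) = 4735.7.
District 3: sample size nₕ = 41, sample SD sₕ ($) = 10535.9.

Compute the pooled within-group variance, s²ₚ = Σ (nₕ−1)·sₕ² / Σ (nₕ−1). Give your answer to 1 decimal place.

235390445.8

Degrees of freedom: 109 + 21 + 40 = 170.
Σ(nₕ−1)sₕ² = 109·322066094.44 + 21·22426854.49 + 40·111005188.81 = 40016375790.65.
s²ₚ = 40016375790.65 / 170 = 235390445.827... → 235390445.8.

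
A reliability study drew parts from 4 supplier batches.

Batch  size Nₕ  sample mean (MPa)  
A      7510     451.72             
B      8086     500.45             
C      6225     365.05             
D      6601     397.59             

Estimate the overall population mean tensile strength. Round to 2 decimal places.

434.03

N = 7510 + 8086 + 6225 + 6601 = 28422.
Overall mean = Σ (Nₕ/N)·x̄ₕ — weight by population share, not a simple average.
Σ Nₕx̄ₕ = 7510·451.72 + 8086·500.45 + 6225·365.05 + 6601·397.59 = 3392417.2 + 4046638.7 + 2272436.25 + 2624491.59 = 12335983.74.
Divide by N: 12335983.74 / 28422 = 434.0294... → 434.03.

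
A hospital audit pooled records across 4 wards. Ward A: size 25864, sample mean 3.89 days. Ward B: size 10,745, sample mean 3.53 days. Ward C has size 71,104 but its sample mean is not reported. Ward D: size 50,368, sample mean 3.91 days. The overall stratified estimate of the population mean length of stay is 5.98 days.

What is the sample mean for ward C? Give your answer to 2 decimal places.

8.58

N = 25864 + 10745 + 71104 + 50368 = 158081.
Overall total = μ·N = 5.98·158081 = 945324.38.
Subtract the known strata: 25864·3.89 + 10745·3.53 + 50368·3.91 = 335479.69.
Remaining total for ward C: 945324.38 − 335479.69 = 609844.69.
Divide by its size: 609844.69 / 71104 = 8.5768... → 8.58.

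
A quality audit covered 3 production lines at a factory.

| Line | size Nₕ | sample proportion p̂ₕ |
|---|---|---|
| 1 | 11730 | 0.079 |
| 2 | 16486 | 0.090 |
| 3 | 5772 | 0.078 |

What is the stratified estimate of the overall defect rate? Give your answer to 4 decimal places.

N = 11730 + 16486 + 5772 = 33988.
Overall proportion = Σ (Nₕ/N)·p̂ₕ.
Σ Nₕp̂ₕ = 926.67 + 1483.74 + 450.216 = 2860.626.
2860.626 / 33988 = 0.084166... → 0.0842.

0.0842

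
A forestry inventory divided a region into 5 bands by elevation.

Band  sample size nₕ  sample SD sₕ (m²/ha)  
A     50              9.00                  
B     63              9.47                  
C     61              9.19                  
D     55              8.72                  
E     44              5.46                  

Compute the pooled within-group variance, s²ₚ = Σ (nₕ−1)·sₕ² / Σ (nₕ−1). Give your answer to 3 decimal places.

A: (50−1)·9.00² = 49·81 = 3969
B: (63−1)·9.47² = 62·89.6809 = 5560.2158
C: (61−1)·9.19² = 60·84.4561 = 5067.366
D: (55−1)·8.72² = 54·76.0384 = 4106.0736
E: (44−1)·5.46² = 43·29.8116 = 1281.8988
Numerator = 19984.5542; denominator = Σ(nₕ−1) = 268.
s²ₚ = 19984.5542/268 = 74.56923... → 74.569.

74.569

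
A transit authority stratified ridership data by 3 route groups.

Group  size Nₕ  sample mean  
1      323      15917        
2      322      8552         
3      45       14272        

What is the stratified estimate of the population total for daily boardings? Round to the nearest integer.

8537175

Estimate total by summing Nₕ·x̄ₕ over strata.
323·15917 + 322·8552 + 45·14272 = 5141191 + 2753744 + 642240 = 8537175.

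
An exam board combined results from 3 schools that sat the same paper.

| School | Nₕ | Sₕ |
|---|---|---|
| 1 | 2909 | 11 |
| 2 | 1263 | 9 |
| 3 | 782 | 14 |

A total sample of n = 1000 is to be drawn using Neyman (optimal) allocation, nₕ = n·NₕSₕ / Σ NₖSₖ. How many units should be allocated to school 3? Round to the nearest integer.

202

1: NₕSₕ = 2909·11 = 31999
2: NₕSₕ = 1263·9 = 11367
3: NₕSₕ = 782·14 = 10948
Σ NₕSₕ = 54314.
n_3 = 1000·10948/54314 = 201.569... → 202.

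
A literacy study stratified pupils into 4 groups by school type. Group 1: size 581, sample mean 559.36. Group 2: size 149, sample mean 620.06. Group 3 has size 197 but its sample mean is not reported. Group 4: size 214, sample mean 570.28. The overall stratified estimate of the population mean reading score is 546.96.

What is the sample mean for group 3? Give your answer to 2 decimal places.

429.77

N = 581 + 149 + 197 + 214 = 1141.
Overall total = μ·N = 546.96·1141 = 624081.36.
Subtract the known strata: 581·559.36 + 149·620.06 + 214·570.28 = 539417.02.
Remaining total for group 3: 624081.36 − 539417.02 = 84664.34.
Divide by its size: 84664.34 / 197 = 429.7682... → 429.77.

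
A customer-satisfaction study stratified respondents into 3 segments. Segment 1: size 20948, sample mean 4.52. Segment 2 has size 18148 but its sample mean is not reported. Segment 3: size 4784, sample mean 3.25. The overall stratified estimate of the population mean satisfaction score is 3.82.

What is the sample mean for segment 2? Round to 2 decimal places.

N = 20948 + 18148 + 4784 = 43880.
Overall total = μ·N = 3.82·43880 = 167621.6.
Subtract the known strata: 20948·4.52 + 4784·3.25 = 110232.96.
Remaining total for segment 2: 167621.6 − 110232.96 = 57388.64.
Divide by its size: 57388.64 / 18148 = 3.1623... → 3.16.

3.16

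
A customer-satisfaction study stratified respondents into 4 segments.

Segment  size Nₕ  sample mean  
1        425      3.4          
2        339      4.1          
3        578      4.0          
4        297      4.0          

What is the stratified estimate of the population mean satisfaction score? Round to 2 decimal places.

3.87

x̄_st = (Σ Nₕx̄ₕ) / (Σ Nₕ) = (425·3.4 + 339·4.1 + 578·4.0 + 297·4.0) / 1639
= 6334.9 / 1639 = 3.8651... → 3.87.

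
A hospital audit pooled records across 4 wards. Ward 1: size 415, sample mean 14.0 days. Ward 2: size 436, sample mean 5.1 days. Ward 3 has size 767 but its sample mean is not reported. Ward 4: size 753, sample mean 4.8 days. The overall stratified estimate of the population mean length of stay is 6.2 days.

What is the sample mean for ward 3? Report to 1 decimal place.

4.0

N = 415 + 436 + 767 + 753 = 2371.
Overall total = μ·N = 6.2·2371 = 14700.2.
Subtract the known strata: 415·14.0 + 436·5.1 + 753·4.8 = 11648.
Remaining total for ward 3: 14700.2 − 11648 = 3052.2.
Divide by its size: 3052.2 / 767 = 3.979... → 4.0.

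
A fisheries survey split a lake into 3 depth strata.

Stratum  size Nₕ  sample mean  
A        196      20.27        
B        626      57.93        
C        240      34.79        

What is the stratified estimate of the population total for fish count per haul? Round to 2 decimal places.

48586.70

Population total = Σ Nₕ·x̄ₕ (each stratum's size times its mean).
196·20.27 + 626·57.93 + 240·34.79 = 3972.92 + 36264.18 + 8349.6 = 48586.70.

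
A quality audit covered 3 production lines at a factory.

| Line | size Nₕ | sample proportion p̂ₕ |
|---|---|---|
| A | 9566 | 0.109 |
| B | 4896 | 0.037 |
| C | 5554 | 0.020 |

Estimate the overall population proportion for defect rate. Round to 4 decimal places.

0.0667

N = 9566 + 4896 + 5554 = 20016.
Overall proportion = Σ (Nₕ/N)·p̂ₕ.
Σ Nₕp̂ₕ = 1042.694 + 181.152 + 111.08 = 1334.926.
1334.926 / 20016 = 0.066693... → 0.0667.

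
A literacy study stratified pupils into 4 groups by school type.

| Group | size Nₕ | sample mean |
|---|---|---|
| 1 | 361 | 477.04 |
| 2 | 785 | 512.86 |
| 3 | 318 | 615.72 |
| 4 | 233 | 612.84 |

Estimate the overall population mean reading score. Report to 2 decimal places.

538.24

x̄_st = (Σ Nₕx̄ₕ) / (Σ Nₕ) = (361·477.04 + 785·512.86 + 318·615.72 + 233·612.84) / 1697
= 913397.22 / 1697 = 538.2423... → 538.24.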